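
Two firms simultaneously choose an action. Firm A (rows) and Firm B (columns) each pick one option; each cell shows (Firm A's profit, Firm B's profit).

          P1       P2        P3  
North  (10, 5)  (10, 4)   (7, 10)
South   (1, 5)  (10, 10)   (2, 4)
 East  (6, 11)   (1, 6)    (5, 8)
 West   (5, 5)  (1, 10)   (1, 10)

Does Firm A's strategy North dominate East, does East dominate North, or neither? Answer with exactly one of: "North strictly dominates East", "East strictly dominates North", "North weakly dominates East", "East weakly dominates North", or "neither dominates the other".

North strictly dominates East

Compare North to East across each choice by Firm B: P1: 10>6, P2: 10>1, P3: 7>5.
Every comparison favours North, so North strictly dominates East.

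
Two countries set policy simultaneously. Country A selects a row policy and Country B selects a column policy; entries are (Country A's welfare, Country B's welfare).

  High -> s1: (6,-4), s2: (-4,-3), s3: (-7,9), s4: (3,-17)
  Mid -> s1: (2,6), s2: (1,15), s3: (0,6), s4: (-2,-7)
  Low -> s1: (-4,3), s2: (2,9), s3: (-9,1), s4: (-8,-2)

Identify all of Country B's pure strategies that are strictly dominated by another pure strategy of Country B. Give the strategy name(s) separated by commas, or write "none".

s1: dominated, since s2 does at least as well everywhere (High: -3>-4, Mid: 15>6, Low: 9>3).
Nothing dominates s2: s1 at High (-3>-4); s3 at Mid (15>6); s4 at High (-3>-17).
s3: no other strategy beats it everywhere (s1 at High (9>-4); s2 at High (9>-3); s4 at High (9>-17)).
s1 strictly dominates s4 — High: -4>-17, Mid: 6>-7, Low: 3>-2.

s1, s4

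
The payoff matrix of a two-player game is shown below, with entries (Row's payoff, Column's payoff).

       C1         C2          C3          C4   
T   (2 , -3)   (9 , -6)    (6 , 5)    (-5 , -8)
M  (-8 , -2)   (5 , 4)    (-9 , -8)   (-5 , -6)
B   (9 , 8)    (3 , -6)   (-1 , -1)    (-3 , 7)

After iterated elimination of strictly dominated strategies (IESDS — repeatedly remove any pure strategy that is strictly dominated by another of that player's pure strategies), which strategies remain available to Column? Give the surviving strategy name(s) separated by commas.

C1, C3

Column's strategy C4 is strictly dominated by C1 (T: -3>-8, M: -2>-6, B: 8>7) and is removed.
Row's strategy M is strictly dominated by T (C1: 2>-8, C2: 9>5, C3: 6>-9) and is removed.
Column C2 is eliminated: C1 beats it against every remaining row (T: -3>-6, B: 8>-6).
Among the remaining strategies, none is strictly dominated by another pure strategy of the same player, so the elimination stops.
Surviving strategies — Row: {T, B}; Column: {C1, C3}.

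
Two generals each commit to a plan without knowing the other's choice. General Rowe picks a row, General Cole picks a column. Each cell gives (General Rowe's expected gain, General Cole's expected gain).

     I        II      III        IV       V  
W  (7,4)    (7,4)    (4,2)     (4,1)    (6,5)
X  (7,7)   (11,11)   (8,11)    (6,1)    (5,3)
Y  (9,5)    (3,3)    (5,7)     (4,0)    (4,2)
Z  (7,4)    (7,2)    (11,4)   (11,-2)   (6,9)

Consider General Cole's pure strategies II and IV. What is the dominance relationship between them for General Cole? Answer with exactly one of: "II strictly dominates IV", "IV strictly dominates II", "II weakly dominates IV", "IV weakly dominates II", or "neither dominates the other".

II strictly dominates IV

II's payoffs vs IV's, by General Rowe's action — W: 4>1, X: 11>1, Y: 3>0, Z: 2>-2.
Every comparison favours II, so II strictly dominates IV.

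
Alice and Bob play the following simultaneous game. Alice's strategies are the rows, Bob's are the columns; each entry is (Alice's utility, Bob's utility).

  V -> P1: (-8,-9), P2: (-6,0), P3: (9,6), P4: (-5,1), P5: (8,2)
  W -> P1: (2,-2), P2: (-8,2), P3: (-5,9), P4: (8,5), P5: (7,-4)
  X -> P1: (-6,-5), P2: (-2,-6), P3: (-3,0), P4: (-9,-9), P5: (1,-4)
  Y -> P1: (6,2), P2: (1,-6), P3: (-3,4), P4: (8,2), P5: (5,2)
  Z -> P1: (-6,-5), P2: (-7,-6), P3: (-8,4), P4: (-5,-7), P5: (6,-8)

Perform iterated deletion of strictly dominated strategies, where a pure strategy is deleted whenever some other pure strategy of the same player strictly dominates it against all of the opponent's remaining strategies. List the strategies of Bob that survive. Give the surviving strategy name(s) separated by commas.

P3

Column P1 is eliminated: P3 beats it against every remaining row (V: 6>-9, W: 9>-2, X: 0>-5, Y: 4>2, Z: 4>-5).
Column P2 is eliminated: P3 beats it against every remaining row (V: 6>0, W: 9>2, X: 0>-6, Y: 4>-6, Z: 4>-6).
For Alice, V strictly dominates X on the remaining columns (P3: 9>-3, P4: -5>-9, P5: 8>1); eliminate X.
Alice's strategy Z is strictly dominated by W (P3: -5>-8, P4: 8>-5, P5: 7>6) and is removed.
Bob's strategy P4 is strictly dominated by P3 (V: 6>1, W: 9>5, Y: 4>2) and is removed.
For Alice, V strictly dominates W on the remaining columns (P3: 9>-5, P5: 8>7); eliminate W.
Row Y is eliminated: V beats it against every remaining column (P3: 9>-3, P5: 8>5).
Bob's strategy P5 is strictly dominated by P3 (V: 6>2) and is removed.
Among the remaining strategies, none is strictly dominated by another pure strategy of the same player, so the elimination stops.
Surviving strategies — Alice: {V}; Bob: {P3}.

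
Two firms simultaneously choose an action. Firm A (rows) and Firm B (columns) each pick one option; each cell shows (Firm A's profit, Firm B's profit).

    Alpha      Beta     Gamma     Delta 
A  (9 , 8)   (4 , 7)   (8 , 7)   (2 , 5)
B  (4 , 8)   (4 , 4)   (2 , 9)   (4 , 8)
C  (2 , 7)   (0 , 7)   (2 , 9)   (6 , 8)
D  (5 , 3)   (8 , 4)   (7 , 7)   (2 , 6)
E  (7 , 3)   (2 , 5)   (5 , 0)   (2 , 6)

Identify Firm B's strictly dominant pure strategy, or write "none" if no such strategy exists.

none

Alpha fails to dominate Beta at C (7=7).
Beta fails to dominate Alpha at A (7<8).
Gamma fails to dominate Alpha at A (7<8).
Delta fails to dominate Alpha at A (5<8).
No single strategy dominates all the others.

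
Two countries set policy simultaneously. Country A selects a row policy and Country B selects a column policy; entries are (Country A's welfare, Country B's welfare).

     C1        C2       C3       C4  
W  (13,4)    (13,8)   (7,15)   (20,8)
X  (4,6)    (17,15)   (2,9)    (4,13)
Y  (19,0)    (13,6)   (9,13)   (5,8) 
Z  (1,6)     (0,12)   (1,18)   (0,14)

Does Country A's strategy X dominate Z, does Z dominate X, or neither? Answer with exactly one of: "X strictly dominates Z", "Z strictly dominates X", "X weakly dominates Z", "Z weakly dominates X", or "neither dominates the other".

X's payoffs vs Z's, by Country B's action — C1: 4>1, C2: 17>0, C3: 2>1, C4: 4>0.
Every comparison favours X, so X strictly dominates Z.

X strictly dominates Z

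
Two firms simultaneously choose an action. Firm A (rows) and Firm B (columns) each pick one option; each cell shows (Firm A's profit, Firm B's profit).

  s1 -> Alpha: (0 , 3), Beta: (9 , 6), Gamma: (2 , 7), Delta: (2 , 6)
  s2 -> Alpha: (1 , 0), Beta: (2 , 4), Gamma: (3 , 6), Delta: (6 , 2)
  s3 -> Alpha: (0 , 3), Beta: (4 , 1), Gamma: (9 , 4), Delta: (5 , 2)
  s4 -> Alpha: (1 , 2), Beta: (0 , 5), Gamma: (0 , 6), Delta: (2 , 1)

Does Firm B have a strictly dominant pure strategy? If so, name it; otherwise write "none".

Gamma vs Alpha: s1: 7>3, s2: 6>0, s3: 4>3, s4: 6>2.
Gamma vs Beta: s1: 7>6, s2: 6>4, s3: 4>1, s4: 6>5.
Gamma vs Delta: s1: 7>6, s2: 6>2, s3: 4>2, s4: 6>1.
Gamma strictly beats every other strategy against every opponent action, so it is strictly dominant.

Gamma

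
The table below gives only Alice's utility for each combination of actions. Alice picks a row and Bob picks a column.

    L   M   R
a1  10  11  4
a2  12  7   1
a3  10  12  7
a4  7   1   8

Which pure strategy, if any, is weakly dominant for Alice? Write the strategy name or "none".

none

a1 fails to dominate a2 at L (10<12).
a2 fails to dominate a1 at M (7<11).
a3 fails to dominate a2 at L (10<12).
a4 fails to dominate a1 at L (7<10).
No single strategy dominates all the others.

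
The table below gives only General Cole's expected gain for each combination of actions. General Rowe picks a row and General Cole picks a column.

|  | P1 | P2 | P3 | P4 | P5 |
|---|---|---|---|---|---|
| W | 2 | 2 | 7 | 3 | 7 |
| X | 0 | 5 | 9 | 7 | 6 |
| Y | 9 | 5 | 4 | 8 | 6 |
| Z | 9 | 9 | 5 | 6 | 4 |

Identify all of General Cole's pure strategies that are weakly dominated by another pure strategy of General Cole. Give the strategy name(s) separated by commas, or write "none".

none

P1 is not dominated — it holds its own against P2 at Y (9>5); P3 at Y (9>4); P4 at Y (9>8); P5 at Y (9>6).
P2: no other strategy beats it everywhere (P1 at X (5>0); P3 at Y (5>4); P4 at Z (9>6); P5 at Z (9>4)).
P3 is not dominated — it holds its own against P1 at W (7>2); P2 at W (7>2); P4 at W (7>3); P5 at X (9>6).
P4: no other strategy beats it everywhere (P1 at W (3>2); P2 at W (3>2); P3 at Y (8>4); P5 at X (7>6)).
P5: no other strategy beats it everywhere (P1 at W (7>2); P2 at W (7>2); P3 at Y (6>4); P4 at W (7>3)).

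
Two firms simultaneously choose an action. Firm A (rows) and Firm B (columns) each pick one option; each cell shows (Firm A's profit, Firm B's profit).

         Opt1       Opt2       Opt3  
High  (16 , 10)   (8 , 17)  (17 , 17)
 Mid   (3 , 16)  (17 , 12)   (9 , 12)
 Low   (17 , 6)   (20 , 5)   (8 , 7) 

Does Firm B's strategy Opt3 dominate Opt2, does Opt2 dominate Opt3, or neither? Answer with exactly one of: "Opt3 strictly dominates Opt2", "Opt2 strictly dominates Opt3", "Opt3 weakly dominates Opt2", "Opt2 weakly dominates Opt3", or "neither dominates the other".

Opt3 weakly dominates Opt2

Opt3's payoffs vs Opt2's, by Firm A's action — High: 17=17, Mid: 12=12, Low: 7>5.
Opt3 is at least as good everywhere and strictly better somewhere (tied only at High, Mid), so Opt3 weakly but not strictly dominates Opt2.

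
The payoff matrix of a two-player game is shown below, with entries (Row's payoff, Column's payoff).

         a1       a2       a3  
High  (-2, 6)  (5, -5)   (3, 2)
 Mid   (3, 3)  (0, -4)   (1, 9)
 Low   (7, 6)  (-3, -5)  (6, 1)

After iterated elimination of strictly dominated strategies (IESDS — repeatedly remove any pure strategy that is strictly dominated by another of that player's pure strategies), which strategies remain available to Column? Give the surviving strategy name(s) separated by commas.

a1

Column's strategy a2 is strictly dominated by a1 (High: 6>-5, Mid: 3>-4, Low: 6>-5) and is removed.
For Row, Low strictly dominates High on the remaining columns (a1: 7>-2, a3: 6>3); eliminate High.
For Row, Low strictly dominates Mid on the remaining columns (a1: 7>3, a3: 6>1); eliminate Mid.
Column a3 is eliminated: a1 beats it against every remaining row (Low: 6>1).
Among the remaining strategies, none is strictly dominated by another pure strategy of the same player, so the elimination stops.
Surviving strategies — Row: {Low}; Column: {a1}.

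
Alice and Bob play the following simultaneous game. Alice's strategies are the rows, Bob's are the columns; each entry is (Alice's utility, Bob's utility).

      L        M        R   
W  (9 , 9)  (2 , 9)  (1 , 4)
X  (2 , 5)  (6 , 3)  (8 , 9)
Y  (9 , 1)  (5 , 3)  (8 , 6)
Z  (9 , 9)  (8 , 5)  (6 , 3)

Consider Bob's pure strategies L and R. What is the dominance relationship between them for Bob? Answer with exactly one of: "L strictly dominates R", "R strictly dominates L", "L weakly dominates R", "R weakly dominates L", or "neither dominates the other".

neither dominates the other

L's payoffs vs R's, by Alice's action — W: 9>4, X: 5<9, Y: 1<6, Z: 9>3.
L does better at W, Z but worse at X, Y; neither strategy dominates the other.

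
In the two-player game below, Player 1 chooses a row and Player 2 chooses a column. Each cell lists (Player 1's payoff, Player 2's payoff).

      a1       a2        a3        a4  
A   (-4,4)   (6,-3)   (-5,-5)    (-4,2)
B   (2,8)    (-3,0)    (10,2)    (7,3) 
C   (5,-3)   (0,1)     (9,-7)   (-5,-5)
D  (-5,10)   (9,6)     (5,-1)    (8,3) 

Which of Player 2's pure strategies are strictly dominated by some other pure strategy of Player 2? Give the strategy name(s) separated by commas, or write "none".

a3, a4

a1: no other strategy beats it everywhere (a2 at A (4>-3); a3 at A (4>-5); a4 at A (4>2)).
Nothing dominates a2: a1 at C (1>-3); a3 at A (-3>-5); a4 at C (1>-5).
a3: dominated, since a1 does at least as well everywhere (A: 4>-5, B: 8>2, C: -3>-7, D: 10>-1).
a1 strictly dominates a4 — A: 4>2, B: 8>3, C: -3>-5, D: 10>3.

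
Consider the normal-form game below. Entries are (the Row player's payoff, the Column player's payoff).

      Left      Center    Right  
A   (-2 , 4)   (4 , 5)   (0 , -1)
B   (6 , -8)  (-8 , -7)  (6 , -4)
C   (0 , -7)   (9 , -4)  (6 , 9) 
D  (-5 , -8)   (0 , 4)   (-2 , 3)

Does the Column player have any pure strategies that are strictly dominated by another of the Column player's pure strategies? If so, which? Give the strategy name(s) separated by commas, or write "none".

Center strictly dominates Left — A: 5>4, B: -7>-8, C: -4>-7, D: 4>-8.
Center is not dominated — it holds its own against Left at A (5>4); Right at A (5>-1).
Nothing dominates Right: Left at B (-4>-8); Center at B (-4>-7).

Left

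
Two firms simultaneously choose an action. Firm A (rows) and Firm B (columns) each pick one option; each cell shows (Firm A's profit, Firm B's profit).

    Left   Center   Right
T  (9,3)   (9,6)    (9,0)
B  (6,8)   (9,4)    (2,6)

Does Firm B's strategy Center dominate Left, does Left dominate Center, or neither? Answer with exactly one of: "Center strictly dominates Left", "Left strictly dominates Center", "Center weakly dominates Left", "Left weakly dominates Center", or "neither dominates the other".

Compare Center to Left across every action of Firm A: T: 6>3, B: 4<8.
Center does better at T but worse at B; neither strategy dominates the other.

neither dominates the other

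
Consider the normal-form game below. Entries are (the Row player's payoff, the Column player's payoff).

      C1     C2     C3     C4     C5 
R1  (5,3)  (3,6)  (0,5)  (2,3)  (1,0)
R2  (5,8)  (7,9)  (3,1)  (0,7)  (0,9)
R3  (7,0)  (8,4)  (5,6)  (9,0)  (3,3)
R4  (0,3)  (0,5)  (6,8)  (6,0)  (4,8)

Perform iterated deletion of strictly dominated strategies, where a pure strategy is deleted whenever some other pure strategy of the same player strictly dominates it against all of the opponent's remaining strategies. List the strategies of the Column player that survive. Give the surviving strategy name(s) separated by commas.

For the Row player, R3 strictly dominates R1 on the remaining columns (C1: 7>5, C2: 8>3, C3: 5>0, C4: 9>2, C5: 3>1); eliminate R1.
Row R2 is eliminated: R3 beats it against every remaining column (C1: 7>5, C2: 8>7, C3: 5>3, C4: 9>0, C5: 3>0).
Column C1 is eliminated: C2 beats it against every remaining row (R3: 4>0, R4: 5>3).
Column C2 is eliminated: C3 beats it against every remaining row (R3: 6>4, R4: 8>5).
The Column player's strategy C4 is strictly dominated by C3 (R3: 6>0, R4: 8>0) and is removed.
The Row player's strategy R3 is strictly dominated by R4 (C3: 6>5, C5: 4>3) and is removed.
Among the remaining strategies, none is strictly dominated by another pure strategy of the same player, so the elimination stops.
Surviving strategies — the Row player: {R4}; the Column player: {C3, C5}.

C3, C5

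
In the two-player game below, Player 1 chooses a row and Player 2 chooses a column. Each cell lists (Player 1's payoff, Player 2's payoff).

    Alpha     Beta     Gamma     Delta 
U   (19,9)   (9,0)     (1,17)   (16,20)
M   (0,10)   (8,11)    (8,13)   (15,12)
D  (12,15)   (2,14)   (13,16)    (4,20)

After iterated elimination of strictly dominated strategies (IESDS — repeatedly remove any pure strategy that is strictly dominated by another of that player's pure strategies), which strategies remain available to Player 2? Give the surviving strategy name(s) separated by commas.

For Player 2, Gamma strictly dominates Alpha on the remaining rows (U: 17>9, M: 13>10, D: 16>15); eliminate Alpha.
For Player 2, Gamma strictly dominates Beta on the remaining rows (U: 17>0, M: 13>11, D: 16>14); eliminate Beta.
Among the remaining strategies, none is strictly dominated by another pure strategy of the same player, so the elimination stops.
Surviving strategies — Player 1: {U, M, D}; Player 2: {Gamma, Delta}.

Gamma, Delta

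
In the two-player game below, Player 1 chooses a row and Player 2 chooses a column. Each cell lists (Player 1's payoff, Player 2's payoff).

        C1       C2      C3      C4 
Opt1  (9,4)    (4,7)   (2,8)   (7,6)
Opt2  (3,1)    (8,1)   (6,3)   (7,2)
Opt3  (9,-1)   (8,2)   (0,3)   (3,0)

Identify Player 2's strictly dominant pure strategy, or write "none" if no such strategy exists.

C3 vs C1: Opt1: 8>4, Opt2: 3>1, Opt3: 3>-1.
C3 vs C2: Opt1: 8>7, Opt2: 3>1, Opt3: 3>2.
C3 vs C4: Opt1: 8>6, Opt2: 3>2, Opt3: 3>0.
C3 strictly beats every other strategy against every opponent action, so it is strictly dominant.

C3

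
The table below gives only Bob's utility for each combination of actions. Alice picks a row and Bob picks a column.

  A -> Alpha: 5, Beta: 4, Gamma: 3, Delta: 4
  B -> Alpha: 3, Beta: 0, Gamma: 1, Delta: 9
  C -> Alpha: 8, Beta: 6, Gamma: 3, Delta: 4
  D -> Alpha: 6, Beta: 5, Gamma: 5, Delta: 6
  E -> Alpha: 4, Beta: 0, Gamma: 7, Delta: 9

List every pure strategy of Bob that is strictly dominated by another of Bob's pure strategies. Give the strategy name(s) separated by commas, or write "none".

Alpha: no other strategy beats it everywhere (Beta at A (5>4); Gamma at A (5>3); Delta at A (5>4)).
Beta is strictly dominated by Alpha (A: 5>4, B: 3>0, C: 8>6, D: 6>5, E: 4>0).
Gamma: dominated, since Delta does at least as well everywhere (A: 4>3, B: 9>1, C: 4>3, D: 6>5, E: 9>7).
Delta: no other strategy beats it everywhere (Alpha at B (9>3); Beta at A (4=4); Gamma at A (4>3)).

Beta, Gamma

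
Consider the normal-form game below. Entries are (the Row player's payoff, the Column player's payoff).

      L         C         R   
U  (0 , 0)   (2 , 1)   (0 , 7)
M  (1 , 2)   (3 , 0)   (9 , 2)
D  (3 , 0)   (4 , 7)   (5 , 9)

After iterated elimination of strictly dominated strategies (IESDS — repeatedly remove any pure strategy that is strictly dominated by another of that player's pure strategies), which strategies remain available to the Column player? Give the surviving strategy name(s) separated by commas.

L, R

Row U is eliminated: M beats it against every remaining column (L: 1>0, C: 3>2, R: 9>0).
Column C is eliminated: R beats it against every remaining row (M: 2>0, D: 9>7).
Among the remaining strategies, none is strictly dominated by another pure strategy of the same player, so the elimination stops.
Surviving strategies — the Row player: {M, D}; the Column player: {L, R}.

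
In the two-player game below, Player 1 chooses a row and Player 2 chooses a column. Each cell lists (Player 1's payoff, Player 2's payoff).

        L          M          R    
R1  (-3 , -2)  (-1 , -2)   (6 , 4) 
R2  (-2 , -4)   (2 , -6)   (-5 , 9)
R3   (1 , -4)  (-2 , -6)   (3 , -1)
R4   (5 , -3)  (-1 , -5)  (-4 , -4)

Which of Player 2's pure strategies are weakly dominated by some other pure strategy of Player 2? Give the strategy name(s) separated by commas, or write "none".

M

L: no other strategy beats it everywhere (M at R2 (-4>-6); R at R4 (-3>-4)).
M is weakly dominated by L (R1: -2=-2, R2: -4>-6, R3: -4>-6, R4: -3>-5).
Nothing dominates R: L at R1 (4>-2); M at R1 (4>-2).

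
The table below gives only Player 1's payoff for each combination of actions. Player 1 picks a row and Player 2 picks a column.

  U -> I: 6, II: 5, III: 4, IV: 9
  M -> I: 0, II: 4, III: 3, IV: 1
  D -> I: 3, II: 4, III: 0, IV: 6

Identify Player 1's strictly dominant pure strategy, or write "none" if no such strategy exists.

U

U vs M: I: 6>0, II: 5>4, III: 4>3, IV: 9>1.
U vs D: I: 6>3, II: 5>4, III: 4>0, IV: 9>6.
U strictly beats every other strategy against every opponent action, so it is strictly dominant.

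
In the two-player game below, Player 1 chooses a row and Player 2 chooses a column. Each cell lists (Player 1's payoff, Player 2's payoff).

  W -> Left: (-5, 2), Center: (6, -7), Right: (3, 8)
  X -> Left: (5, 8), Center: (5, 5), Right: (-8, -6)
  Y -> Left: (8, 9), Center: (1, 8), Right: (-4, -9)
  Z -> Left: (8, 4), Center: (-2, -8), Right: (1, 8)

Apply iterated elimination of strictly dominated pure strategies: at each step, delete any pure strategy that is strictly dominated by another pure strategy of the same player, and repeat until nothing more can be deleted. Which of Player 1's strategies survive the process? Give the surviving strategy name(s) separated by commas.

For Player 2, Left strictly dominates Center on the remaining rows (W: 2>-7, X: 8>5, Y: 9>8, Z: 4>-8); eliminate Center.
For Player 1, Y strictly dominates X on the remaining columns (Left: 8>5, Right: -4>-8); eliminate X.
Among the remaining strategies, none is strictly dominated by another pure strategy of the same player, so the elimination stops.
Surviving strategies — Player 1: {W, Y, Z}; Player 2: {Left, Right}.

W, Y, Z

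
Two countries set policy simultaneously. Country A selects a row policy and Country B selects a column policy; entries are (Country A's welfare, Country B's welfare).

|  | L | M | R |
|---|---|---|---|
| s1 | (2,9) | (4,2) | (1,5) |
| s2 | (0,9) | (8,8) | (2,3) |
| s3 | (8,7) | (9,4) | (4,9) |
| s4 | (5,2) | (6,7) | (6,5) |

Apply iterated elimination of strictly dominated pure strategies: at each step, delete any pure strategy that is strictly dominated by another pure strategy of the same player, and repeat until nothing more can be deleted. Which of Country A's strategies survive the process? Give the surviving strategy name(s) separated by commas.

For Country A, s3 strictly dominates s1 on the remaining columns (L: 8>2, M: 9>4, R: 4>1); eliminate s1.
Row s2 is eliminated: s3 beats it against every remaining column (L: 8>0, M: 9>8, R: 4>2).
For Country B, R strictly dominates L on the remaining rows (s3: 9>7, s4: 5>2); eliminate L.
Among the remaining strategies, none is strictly dominated by another pure strategy of the same player, so the elimination stops.
Surviving strategies — Country A: {s3, s4}; Country B: {M, R}.

s3, s4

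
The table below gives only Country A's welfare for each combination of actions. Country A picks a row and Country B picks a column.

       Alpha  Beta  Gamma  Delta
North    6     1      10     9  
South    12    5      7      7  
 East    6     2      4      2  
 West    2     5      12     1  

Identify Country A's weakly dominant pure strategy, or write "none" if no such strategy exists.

none

North fails to dominate South at Alpha (6<12).
South fails to dominate North at Gamma (7<10).
East fails to dominate North at Gamma (4<10).
West fails to dominate North at Alpha (2<6).
No single strategy dominates all the others.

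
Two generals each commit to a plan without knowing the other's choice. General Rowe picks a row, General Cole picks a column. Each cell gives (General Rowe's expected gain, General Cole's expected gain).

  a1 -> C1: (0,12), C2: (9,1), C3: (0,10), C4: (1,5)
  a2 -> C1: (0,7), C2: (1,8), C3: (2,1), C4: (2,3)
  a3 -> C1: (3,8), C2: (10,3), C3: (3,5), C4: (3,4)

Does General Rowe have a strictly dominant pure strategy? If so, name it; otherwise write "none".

a3 vs a1: C1: 3>0, C2: 10>9, C3: 3>0, C4: 3>1.
a3 vs a2: C1: 3>0, C2: 10>1, C3: 3>2, C4: 3>2.
a3 strictly beats every other strategy against every opponent action, so it is strictly dominant.

a3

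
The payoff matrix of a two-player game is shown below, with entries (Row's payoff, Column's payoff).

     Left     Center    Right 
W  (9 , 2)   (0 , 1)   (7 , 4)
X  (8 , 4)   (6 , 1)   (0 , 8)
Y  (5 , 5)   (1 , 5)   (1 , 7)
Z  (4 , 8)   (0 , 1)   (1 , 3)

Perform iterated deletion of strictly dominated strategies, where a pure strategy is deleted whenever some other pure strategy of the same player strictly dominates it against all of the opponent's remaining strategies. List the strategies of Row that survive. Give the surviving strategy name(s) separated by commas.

W

Column's strategy Center is strictly dominated by Right (W: 4>1, X: 8>1, Y: 7>5, Z: 3>1) and is removed.
Row's strategy X is strictly dominated by W (Left: 9>8, Right: 7>0) and is removed.
For Row, W strictly dominates Y on the remaining columns (Left: 9>5, Right: 7>1); eliminate Y.
Row's strategy Z is strictly dominated by W (Left: 9>4, Right: 7>1) and is removed.
Column Left is eliminated: Right beats it against every remaining row (W: 4>2).
Among the remaining strategies, none is strictly dominated by another pure strategy of the same player, so the elimination stops.
Surviving strategies — Row: {W}; Column: {Right}.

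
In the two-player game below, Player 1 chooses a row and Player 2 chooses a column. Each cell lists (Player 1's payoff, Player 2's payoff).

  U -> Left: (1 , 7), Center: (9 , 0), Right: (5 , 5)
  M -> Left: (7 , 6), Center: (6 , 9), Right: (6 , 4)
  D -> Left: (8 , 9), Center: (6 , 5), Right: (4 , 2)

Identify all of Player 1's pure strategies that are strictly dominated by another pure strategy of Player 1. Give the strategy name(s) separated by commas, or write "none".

none

U is not dominated — it holds its own against M at Center (9>6); D at Center (9>6).
Nothing dominates M: U at Left (7>1); D at Center (6=6).
Nothing dominates D: U at Left (8>1); M at Left (8>7).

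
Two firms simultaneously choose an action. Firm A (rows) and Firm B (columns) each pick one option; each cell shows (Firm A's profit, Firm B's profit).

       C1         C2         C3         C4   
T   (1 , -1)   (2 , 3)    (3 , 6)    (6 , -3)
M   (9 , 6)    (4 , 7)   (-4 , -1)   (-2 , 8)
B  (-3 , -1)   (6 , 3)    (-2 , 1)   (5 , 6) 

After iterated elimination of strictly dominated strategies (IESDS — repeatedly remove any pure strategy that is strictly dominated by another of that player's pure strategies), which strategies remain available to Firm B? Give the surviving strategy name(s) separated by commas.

C2, C3, C4

For Firm B, C2 strictly dominates C1 on the remaining rows (T: 3>-1, M: 7>6, B: 3>-1); eliminate C1.
Row M is eliminated: B beats it against every remaining column (C2: 6>4, C3: -2>-4, C4: 5>-2).
Among the remaining strategies, none is strictly dominated by another pure strategy of the same player, so the elimination stops.
Surviving strategies — Firm A: {T, B}; Firm B: {C2, C3, C4}.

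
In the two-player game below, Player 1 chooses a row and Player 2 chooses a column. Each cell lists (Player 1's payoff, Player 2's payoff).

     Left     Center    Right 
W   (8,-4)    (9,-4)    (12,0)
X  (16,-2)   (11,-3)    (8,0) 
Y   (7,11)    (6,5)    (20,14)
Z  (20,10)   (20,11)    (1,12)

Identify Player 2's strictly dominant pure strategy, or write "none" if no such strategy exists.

Right vs Left: W: 0>-4, X: 0>-2, Y: 14>11, Z: 12>10.
Right vs Center: W: 0>-4, X: 0>-3, Y: 14>5, Z: 12>11.
Right strictly beats every other strategy against every opponent action, so it is strictly dominant.

Right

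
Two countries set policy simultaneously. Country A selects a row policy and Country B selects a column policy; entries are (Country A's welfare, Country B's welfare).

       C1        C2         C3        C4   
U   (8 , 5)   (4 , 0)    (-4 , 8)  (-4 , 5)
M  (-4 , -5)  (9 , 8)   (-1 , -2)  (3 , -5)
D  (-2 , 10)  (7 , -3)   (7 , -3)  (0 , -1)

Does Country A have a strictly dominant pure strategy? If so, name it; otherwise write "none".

U fails to dominate M at C2 (4<9).
M fails to dominate U at C1 (-4<8).
D fails to dominate U at C1 (-2<8).
No single strategy dominates all the others.

none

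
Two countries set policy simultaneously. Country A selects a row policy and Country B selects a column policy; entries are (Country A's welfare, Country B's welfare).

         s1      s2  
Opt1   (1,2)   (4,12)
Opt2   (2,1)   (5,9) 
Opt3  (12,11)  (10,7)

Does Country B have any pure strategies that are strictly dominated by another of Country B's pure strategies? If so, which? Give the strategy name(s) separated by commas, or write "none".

Nothing dominates s1: s2 at Opt3 (11>7).
Nothing dominates s2: s1 at Opt1 (12>2).

none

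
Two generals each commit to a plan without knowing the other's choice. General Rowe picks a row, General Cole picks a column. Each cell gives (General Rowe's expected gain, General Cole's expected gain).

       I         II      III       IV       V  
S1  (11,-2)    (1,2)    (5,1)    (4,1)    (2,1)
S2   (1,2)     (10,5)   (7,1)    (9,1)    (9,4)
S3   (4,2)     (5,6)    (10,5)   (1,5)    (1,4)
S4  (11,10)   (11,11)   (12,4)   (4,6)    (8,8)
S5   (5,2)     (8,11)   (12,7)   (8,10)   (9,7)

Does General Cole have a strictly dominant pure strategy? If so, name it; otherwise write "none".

II

II vs I: S1: 2>-2, S2: 5>2, S3: 6>2, S4: 11>10, S5: 11>2.
II vs III: S1: 2>1, S2: 5>1, S3: 6>5, S4: 11>4, S5: 11>7.
II vs IV: S1: 2>1, S2: 5>1, S3: 6>5, S4: 11>6, S5: 11>10.
II vs V: S1: 2>1, S2: 5>4, S3: 6>4, S4: 11>8, S5: 11>7.
II strictly beats every other strategy against every opponent action, so it is strictly dominant.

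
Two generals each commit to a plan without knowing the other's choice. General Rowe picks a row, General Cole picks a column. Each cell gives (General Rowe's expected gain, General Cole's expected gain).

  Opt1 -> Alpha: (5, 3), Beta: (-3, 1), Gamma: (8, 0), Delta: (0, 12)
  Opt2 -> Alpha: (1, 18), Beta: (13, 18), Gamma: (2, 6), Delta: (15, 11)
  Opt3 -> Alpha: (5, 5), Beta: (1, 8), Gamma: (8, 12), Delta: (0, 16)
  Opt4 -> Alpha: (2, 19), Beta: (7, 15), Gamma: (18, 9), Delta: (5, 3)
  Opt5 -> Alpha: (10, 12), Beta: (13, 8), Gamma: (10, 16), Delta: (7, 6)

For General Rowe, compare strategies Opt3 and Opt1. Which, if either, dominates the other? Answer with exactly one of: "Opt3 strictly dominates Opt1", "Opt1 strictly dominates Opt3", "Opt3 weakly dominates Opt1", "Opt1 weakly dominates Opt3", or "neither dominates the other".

Compare Opt3 to Opt1 across each opponent action: Alpha: 5=5, Beta: 1>-3, Gamma: 8=8, Delta: 0=0.
Opt3 is at least as good everywhere and strictly better somewhere (tied only at Alpha, Gamma, Delta), so Opt3 weakly but not strictly dominates Opt1.

Opt3 weakly dominates Opt1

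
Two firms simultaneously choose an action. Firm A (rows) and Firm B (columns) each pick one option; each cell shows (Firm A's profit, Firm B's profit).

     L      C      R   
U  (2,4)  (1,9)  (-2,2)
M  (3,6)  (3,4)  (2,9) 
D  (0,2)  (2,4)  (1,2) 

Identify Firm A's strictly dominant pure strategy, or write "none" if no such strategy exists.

M vs U: L: 3>2, C: 3>1, R: 2>-2.
M vs D: L: 3>0, C: 3>2, R: 2>1.
M strictly beats every other strategy against every opponent action, so it is strictly dominant.

M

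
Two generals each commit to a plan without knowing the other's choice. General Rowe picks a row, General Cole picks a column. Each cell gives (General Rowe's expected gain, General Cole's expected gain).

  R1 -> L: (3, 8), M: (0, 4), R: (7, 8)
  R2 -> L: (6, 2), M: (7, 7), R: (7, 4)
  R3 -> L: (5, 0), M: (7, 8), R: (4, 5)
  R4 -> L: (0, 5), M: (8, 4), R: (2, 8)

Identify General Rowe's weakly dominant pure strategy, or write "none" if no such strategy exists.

R1 fails to dominate R2 at L (3<6).
R2 fails to dominate R4 at M (7<8).
R3 fails to dominate R1 at R (4<7).
R4 fails to dominate R1 at L (0<3).
No single strategy dominates all the others.

none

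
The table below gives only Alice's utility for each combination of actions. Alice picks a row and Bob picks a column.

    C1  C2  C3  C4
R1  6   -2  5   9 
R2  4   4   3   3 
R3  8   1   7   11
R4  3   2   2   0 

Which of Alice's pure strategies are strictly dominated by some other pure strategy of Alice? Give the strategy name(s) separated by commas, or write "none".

R1: dominated, since R3 does at least as well everywhere (C1: 8>6, C2: 1>-2, C3: 7>5, C4: 11>9).
R2 is not dominated — it holds its own against R1 at C2 (4>-2); R3 at C2 (4>1); R4 at C1 (4>3).
R3 is not dominated — it holds its own against R1 at C1 (8>6); R2 at C1 (8>4); R4 at C1 (8>3).
R4 is strictly dominated by R2 (C1: 4>3, C2: 4>2, C3: 3>2, C4: 3>0).

R1, R4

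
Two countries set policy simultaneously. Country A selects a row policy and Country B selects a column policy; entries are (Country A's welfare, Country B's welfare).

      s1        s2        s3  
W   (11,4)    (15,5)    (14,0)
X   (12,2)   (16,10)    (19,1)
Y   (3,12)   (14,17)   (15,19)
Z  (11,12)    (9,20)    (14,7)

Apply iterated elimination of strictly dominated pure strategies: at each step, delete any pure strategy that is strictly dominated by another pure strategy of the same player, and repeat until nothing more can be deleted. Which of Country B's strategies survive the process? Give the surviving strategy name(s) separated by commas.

Country A's strategy W is strictly dominated by X (s1: 12>11, s2: 16>15, s3: 19>14) and is removed.
Row Y is eliminated: X beats it against every remaining column (s1: 12>3, s2: 16>14, s3: 19>15).
Row Z is eliminated: X beats it against every remaining column (s1: 12>11, s2: 16>9, s3: 19>14).
Column s1 is eliminated: s2 beats it against every remaining row (X: 10>2).
Column s3 is eliminated: s2 beats it against every remaining row (X: 10>1).
Among the remaining strategies, none is strictly dominated by another pure strategy of the same player, so the elimination stops.
Surviving strategies — Country A: {X}; Country B: {s2}.

s2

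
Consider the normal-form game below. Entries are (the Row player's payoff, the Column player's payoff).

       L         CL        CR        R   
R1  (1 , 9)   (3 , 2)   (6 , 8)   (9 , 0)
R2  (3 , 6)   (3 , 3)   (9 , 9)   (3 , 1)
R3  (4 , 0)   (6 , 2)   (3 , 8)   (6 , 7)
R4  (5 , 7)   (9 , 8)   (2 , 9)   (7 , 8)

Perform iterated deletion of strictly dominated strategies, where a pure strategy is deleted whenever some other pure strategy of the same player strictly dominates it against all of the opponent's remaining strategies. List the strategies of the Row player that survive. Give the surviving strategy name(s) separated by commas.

Column CL is eliminated: CR beats it against every remaining row (R1: 8>2, R2: 9>3, R3: 8>2, R4: 9>8).
The Column player's strategy R is strictly dominated by CR (R1: 8>0, R2: 9>1, R3: 8>7, R4: 9>8) and is removed.
The Row player's strategy R1 is strictly dominated by R2 (L: 3>1, CR: 9>6) and is removed.
For the Column player, CR strictly dominates L on the remaining rows (R2: 9>6, R3: 8>0, R4: 9>7); eliminate L.
The Row player's strategy R3 is strictly dominated by R2 (CR: 9>3) and is removed.
Row R4 is eliminated: R2 beats it against every remaining column (CR: 9>2).
Among the remaining strategies, none is strictly dominated by another pure strategy of the same player, so the elimination stops.
Surviving strategies — the Row player: {R2}; the Column player: {CR}.

R2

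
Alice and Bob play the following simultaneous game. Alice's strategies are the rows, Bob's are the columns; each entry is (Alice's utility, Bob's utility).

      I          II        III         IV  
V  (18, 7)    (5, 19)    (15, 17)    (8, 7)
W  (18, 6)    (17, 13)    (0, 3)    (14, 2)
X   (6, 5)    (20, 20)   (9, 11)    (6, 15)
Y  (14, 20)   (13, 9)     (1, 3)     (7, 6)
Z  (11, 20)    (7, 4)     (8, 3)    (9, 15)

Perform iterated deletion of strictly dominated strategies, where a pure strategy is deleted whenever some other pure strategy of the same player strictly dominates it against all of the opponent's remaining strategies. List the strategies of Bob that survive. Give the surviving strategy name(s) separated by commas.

II

Bob's strategy III is strictly dominated by II (V: 19>17, W: 13>3, X: 20>11, Y: 9>3, Z: 4>3) and is removed.
Row Y is eliminated: W beats it against every remaining column (I: 18>14, II: 17>13, IV: 14>7).
Alice's strategy Z is strictly dominated by W (I: 18>11, II: 17>7, IV: 14>9) and is removed.
For Bob, II strictly dominates I on the remaining rows (V: 19>7, W: 13>6, X: 20>5); eliminate I.
Alice's strategy V is strictly dominated by W (II: 17>5, IV: 14>8) and is removed.
Column IV is eliminated: II beats it against every remaining row (W: 13>2, X: 20>15).
For Alice, X strictly dominates W on the remaining columns (II: 20>17); eliminate W.
Among the remaining strategies, none is strictly dominated by another pure strategy of the same player, so the elimination stops.
Surviving strategies — Alice: {X}; Bob: {II}.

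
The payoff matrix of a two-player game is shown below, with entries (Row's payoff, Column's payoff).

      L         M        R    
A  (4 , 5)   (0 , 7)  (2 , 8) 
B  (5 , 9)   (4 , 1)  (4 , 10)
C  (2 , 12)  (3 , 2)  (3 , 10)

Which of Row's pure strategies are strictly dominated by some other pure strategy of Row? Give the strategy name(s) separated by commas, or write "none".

B strictly dominates A — L: 5>4, M: 4>0, R: 4>2.
B is not dominated — it holds its own against A at L (5>4); C at L (5>2).
C is strictly dominated by B (L: 5>2, M: 4>3, R: 4>3).

A, C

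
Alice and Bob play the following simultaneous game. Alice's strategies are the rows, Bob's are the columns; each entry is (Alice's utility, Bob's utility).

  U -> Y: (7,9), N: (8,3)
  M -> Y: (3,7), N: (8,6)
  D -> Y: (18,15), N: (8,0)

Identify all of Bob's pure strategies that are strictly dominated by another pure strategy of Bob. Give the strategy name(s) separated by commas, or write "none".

Y: no other strategy beats it everywhere (N at U (9>3)).
N is strictly dominated by Y (U: 9>3, M: 7>6, D: 15>0).

N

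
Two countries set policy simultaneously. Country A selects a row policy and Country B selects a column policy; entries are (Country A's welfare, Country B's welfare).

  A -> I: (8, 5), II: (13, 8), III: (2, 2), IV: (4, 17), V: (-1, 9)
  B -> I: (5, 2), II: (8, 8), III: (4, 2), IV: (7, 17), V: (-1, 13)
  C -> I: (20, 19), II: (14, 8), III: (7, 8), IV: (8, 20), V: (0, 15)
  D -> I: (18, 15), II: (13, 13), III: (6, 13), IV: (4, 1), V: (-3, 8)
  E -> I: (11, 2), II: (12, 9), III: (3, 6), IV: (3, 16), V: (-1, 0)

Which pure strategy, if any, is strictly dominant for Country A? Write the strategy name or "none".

C

C vs A: I: 20>8, II: 14>13, III: 7>2, IV: 8>4, V: 0>-1.
C vs B: I: 20>5, II: 14>8, III: 7>4, IV: 8>7, V: 0>-1.
C vs D: I: 20>18, II: 14>13, III: 7>6, IV: 8>4, V: 0>-3.
C vs E: I: 20>11, II: 14>12, III: 7>3, IV: 8>3, V: 0>-1.
C strictly beats every other strategy against every opponent action, so it is strictly dominant.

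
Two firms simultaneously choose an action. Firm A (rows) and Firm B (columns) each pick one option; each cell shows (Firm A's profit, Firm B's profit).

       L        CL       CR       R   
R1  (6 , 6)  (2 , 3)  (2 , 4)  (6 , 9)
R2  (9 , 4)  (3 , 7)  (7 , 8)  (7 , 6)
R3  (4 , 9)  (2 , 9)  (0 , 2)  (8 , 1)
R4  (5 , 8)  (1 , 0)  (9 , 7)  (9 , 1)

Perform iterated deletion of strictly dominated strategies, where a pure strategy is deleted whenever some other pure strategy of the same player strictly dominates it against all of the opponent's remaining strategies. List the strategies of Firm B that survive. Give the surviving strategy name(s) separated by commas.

L, CR

Row R1 is eliminated: R2 beats it against every remaining column (L: 9>6, CL: 3>2, CR: 7>2, R: 7>6).
Column R is eliminated: CR beats it against every remaining row (R2: 8>6, R3: 2>1, R4: 7>1).
For Firm A, R2 strictly dominates R3 on the remaining columns (L: 9>4, CL: 3>2, CR: 7>0); eliminate R3.
Firm B's strategy CL is strictly dominated by CR (R2: 8>7, R4: 7>0) and is removed.
Among the remaining strategies, none is strictly dominated by another pure strategy of the same player, so the elimination stops.
Surviving strategies — Firm A: {R2, R4}; Firm B: {L, CR}.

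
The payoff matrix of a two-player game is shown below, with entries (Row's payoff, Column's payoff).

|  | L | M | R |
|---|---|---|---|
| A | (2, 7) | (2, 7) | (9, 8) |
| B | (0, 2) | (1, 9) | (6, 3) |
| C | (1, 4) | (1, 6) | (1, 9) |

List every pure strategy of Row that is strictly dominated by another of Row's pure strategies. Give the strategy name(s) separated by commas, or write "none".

A: no other strategy beats it everywhere (B at L (2>0); C at L (2>1)).
A strictly dominates B — L: 2>0, M: 2>1, R: 9>6.
A strictly dominates C — L: 2>1, M: 2>1, R: 9>1.

B, C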